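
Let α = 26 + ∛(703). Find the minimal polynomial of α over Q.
m_α(x) = x^3 - 78x^2 + 2028x - 18279

Set β = α - 26 = ∛(703), so β^3 = 703. Then (α - 26)^3 - 703 = 0, i.e. α is a root of g(x) = (x - 26)^3 - 703 = x^3 - 78x^2 + 2028x - 18279. Since g(x) = h(x - 26) where h(x) = x^3 - 703, and h is irreducible over Q (because 703 is not a perfect cube, so h has no rational root, and a monic cubic with no rational root is irreducible), g is also irreducible (irreducibility is preserved under the substitution x → x - 26). Hence m_α(x) = x^3 - 78x^2 + 2028x - 18279.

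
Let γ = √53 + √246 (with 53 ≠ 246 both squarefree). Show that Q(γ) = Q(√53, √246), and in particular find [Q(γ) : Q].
[Q(γ) : Q] = 4 (equivalently, Q(γ) = Q(√53, √246))

Obviously Q(γ) ⊆ Q(√53, √246), and [Q(√53, √246):Q] = 4 (since 53, 246 are distinct squarefree integers > 1 with 13038 not a perfect square). To show equality we compute the minimal polynomial of γ. From γ = √53 + √246: γ^2 = 53 + 2√(13038) + 246 = 299 + 2√(13038), so γ^2 - 299 = 2√(13038); squaring, (γ^2 - 299)^2 = 4·13038, i.e. γ^4 - 598γ^2 + 89401 - 52152 = 0, i.e. γ^4 - 598γ^2 + 37249 = 0. So γ is a root of x^4 - 598x^2 + 37249. This polynomial is irreducible over Q: it has no rational root (each ±√53 ± √246 is irrational), and any factorization into two quadratics over Q would force √(13038) ∈ Q (pairing opposite roots) or √53, √246 ∈ Q (other pairings), all impossible. Hence [Q(γ):Q] = 4 = [Q(√53, √246):Q], so Q(γ) = Q(√53, √246).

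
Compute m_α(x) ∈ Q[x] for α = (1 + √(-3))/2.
m_α(x) = x^2 - x + 1

From 2α - 1 = √(-3), squaring gives (2α - 1)^2 = -3, i.e. 4α^2 - 4α + 1 = -3, so α^2 - α + (1 + 3)/4 = 0. Since -3 ≡ 1 (mod 4), (1 + 3)/4 = 1 ∈ Z. The polynomial x^2 - x + 1 has discriminant 1 - 4·(1) = -3, which is not a perfect square in Q (d = -3 is squarefree and ≠ 1), so x^2 - x + 1 is irreducible over Q. It is the minimal polynomial of α.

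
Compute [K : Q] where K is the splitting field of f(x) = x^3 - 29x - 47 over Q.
[K : Q] = 6

By the rational root test, any rational root of the monic integer polynomial f(x) = x^3 - 29x - 47 must be an integer dividing the constant term -47, i.e. one of ±{1, 47}. Evaluating: f(1) = -75, f(-1) = -19, f(47) = 102413, f(-47) = -102507; none is 0, so f has no rational root and is therefore irreducible over Q (a cubic with no linear factor over a field is irreducible). For an irreducible cubic, the Galois group is A_3 or S_3 according as the discriminant disc(f) = -4a^3 - 27b^2 = -4·(-29)^3 - 27·(-47)^2 = 37913 is or is not a square in Q. Here disc(f) = 37913 is not a perfect square in Q, so the Galois group of f over Q is not contained in A_3 and must be all of S_3. The splitting field has degree |S_3| = 6 over Q, so [K : Q] = 6.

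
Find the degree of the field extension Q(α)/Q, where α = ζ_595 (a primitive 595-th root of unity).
[Q(α):Q] = 384

The minimal polynomial of ζ_595 over Q is the 595-th cyclotomic polynomial Φ_595(x), which is irreducible over Q and has degree φ(595) = 384. Hence [Q(α):Q] = φ(595) = 384.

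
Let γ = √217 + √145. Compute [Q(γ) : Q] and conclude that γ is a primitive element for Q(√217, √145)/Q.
[Q(γ) : Q] = 4 (equivalently, Q(γ) = Q(√217, √145))

Obviously Q(γ) ⊆ Q(√217, √145), and [Q(√217, √145):Q] = 4 (since 217, 145 are distinct squarefree integers > 1 with 31465 not a perfect square). To show equality we compute the minimal polynomial of γ. From γ = √217 + √145: γ^2 = 217 + 2√(31465) + 145 = 362 + 2√(31465), so γ^2 - 362 = 2√(31465); squaring, (γ^2 - 362)^2 = 4·31465, i.e. γ^4 - 724γ^2 + 131044 - 125860 = 0, i.e. γ^4 - 724γ^2 + 5184 = 0. So γ is a root of x^4 - 724x^2 + 5184. This polynomial is irreducible over Q: it has no rational root (each ±√217 ± √145 is irrational), and any factorization into two quadratics over Q would force √(31465) ∈ Q (pairing opposite roots) or √217, √145 ∈ Q (other pairings), all impossible. Hence [Q(γ):Q] = 4 = [Q(√217, √145):Q], so Q(γ) = Q(√217, √145).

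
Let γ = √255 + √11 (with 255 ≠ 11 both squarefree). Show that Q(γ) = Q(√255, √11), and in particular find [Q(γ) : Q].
[Q(γ) : Q] = 4 (equivalently, Q(γ) = Q(√255, √11))

Obviously Q(γ) ⊆ Q(√255, √11), and [Q(√255, √11):Q] = 4 (since 255, 11 are distinct squarefree integers > 1 with 2805 not a perfect square). To show equality we compute the minimal polynomial of γ. From γ = √255 + √11: γ^2 = 255 + 2√(2805) + 11 = 266 + 2√(2805), so γ^2 - 266 = 2√(2805); squaring, (γ^2 - 266)^2 = 4·2805, i.e. γ^4 - 532γ^2 + 70756 - 11220 = 0, i.e. γ^4 - 532γ^2 + 59536 = 0. So γ is a root of x^4 - 532x^2 + 59536. This polynomial is irreducible over Q: it has no rational root (each ±√255 ± √11 is irrational), and any factorization into two quadratics over Q would force √(2805) ∈ Q (pairing opposite roots) or √255, √11 ∈ Q (other pairings), all impossible. Hence [Q(γ):Q] = 4 = [Q(√255, √11):Q], so Q(γ) = Q(√255, √11).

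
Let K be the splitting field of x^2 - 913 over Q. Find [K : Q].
[K : Q] = 2

f(x) = x^2 - 913 factors as (x - √913)(x + √913). The splitting field is K = Q(√913). Since 913 is squarefree and > 1, it is not a perfect square, so x^2 - 913 is irreducible over Q and [Q(√913) : Q] = 2. Hence [K : Q] = 2.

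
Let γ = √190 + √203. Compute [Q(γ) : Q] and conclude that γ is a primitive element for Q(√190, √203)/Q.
[Q(γ) : Q] = 4 (equivalently, Q(γ) = Q(√190, √203))

Obviously Q(γ) ⊆ Q(√190, √203), and [Q(√190, √203):Q] = 4 (since 190, 203 are distinct squarefree integers > 1 with 38570 not a perfect square). To show equality we compute the minimal polynomial of γ. From γ = √190 + √203: γ^2 = 190 + 2√(38570) + 203 = 393 + 2√(38570), so γ^2 - 393 = 2√(38570); squaring, (γ^2 - 393)^2 = 4·38570, i.e. γ^4 - 786γ^2 + 154449 - 154280 = 0, i.e. γ^4 - 786γ^2 + 169 = 0. So γ is a root of x^4 - 786x^2 + 169. This polynomial is irreducible over Q: it has no rational root (each ±√190 ± √203 is irrational), and any factorization into two quadratics over Q would force √(38570) ∈ Q (pairing opposite roots) or √190, √203 ∈ Q (other pairings), all impossible. Hence [Q(γ):Q] = 4 = [Q(√190, √203):Q], so Q(γ) = Q(√190, √203).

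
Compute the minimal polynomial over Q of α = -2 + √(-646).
m_α(x) = x^2 + 4x + 650

From α + 2 = √(-646), squaring gives (α + 2)^2 = -646, i.e. α^2 + 4α + 4 = -646, so α^2 + 4α + 650 = 0. The discriminant of x^2 + 4x + 650 is (4)^2 - 4·(650) = 16 - 2600 = -2584, and 4·(-646) is not a perfect square in Q since -646 is squarefree and ≠ 1. Hence x^2 + 4x + 650 is irreducible over Q and is the minimal polynomial of α.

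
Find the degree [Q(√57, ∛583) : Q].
[Q(√57, ∛583) : Q] = 6

Let L = Q(√57, ∛583). Since Q(√57) ⊂ L and [Q(√57):Q] = 2, the tower law gives 2 | [L:Q]. Likewise Q(∛583) ⊂ L with [Q(∛583):Q] = 3 (because 583 is not a perfect cube), so 3 | [L:Q]. As gcd(2,3) = 1, [L:Q] is divisible by 6. Conversely L is generated over Q by √57 and ∛583, so [L:Q] ≤ 2·3 = 6. Therefore [Q(√57, ∛583) : Q] = 6.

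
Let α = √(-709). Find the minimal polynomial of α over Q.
m_α(x) = x^2 + 709

α satisfies α^2 + 709 = 0, so x^2 + 709 annihilates α. Since d = -709 is squarefree and ≠ 1, it is not a perfect square in Q, so x^2 + 709 has no rational root and is therefore irreducible over Q (a degree-2 polynomial over a field is irreducible iff it has no root). Hence m_α(x) = x^2 + 709.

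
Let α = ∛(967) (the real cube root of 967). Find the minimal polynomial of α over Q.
m_α(x) = x^3 - 967

α satisfies α^3 = 967, so x^3 - 967 annihilates α. By the rational root test, a rational root p/q (in lowest terms) of x^3 - 967 would satisfy p^3 = 967 q^3, forcing q = 1 and p^3 = 967; but 967 is not a perfect cube, contradiction. A monic cubic over Q with no rational root is irreducible (any nontrivial factorization would include a linear factor). Hence x^3 - 967 is the minimal polynomial of α, and in particular [Q(α):Q] = 3.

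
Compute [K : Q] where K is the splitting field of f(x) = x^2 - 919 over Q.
[K : Q] = 2

f(x) = x^2 - 919 factors as (x - √919)(x + √919). The splitting field is K = Q(√919). Since 919 is squarefree and > 1, it is not a perfect square, so x^2 - 919 is irreducible over Q and [Q(√919) : Q] = 2. Hence [K : Q] = 2.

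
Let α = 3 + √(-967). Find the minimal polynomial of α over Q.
m_α(x) = x^2 - 6x + 976

From α - 3 = √(-967), squaring gives (α - 3)^2 = -967, i.e. α^2 - 6α + 9 = -967, so α^2 - 6α + 976 = 0. The discriminant of x^2 - 6x + 976 is (-6)^2 - 4·(976) = 36 - 3904 = -3868, and 4·(-967) is not a perfect square in Q since -967 is squarefree and ≠ 1. Hence x^2 - 6x + 976 is irreducible over Q and is the minimal polynomial of α.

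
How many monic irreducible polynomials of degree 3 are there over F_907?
There are 248713912 monic irreducible polynomials of degree 3 over F_907

Each element of F_{907^3} that lies in no proper subfield is a root of exactly one monic irreducible of degree 3 over F_907, and each such polynomial has 3 distinct roots in F_{907^3}. By Möbius inversion the count is N_907(3) = (1/3) Σ_{d|3} μ(3/d) · 907^d = (1/3)(μ(3)·907^1 + μ(1)·907^3) = 746141736/3 = 248713912.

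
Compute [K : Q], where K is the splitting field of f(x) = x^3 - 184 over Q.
[K : Q] = 6

The roots of x^3 - 184 are ∛184, ω∛184, ω^2∛184 where ω = e^(2πi/3) is a primitive cube root of unity, so K = Q(∛184, ω). Now [Q(∛184):Q] = 3 (since 184 is not a perfect cube, x^3 - 184 is irreducible) and [Q(ω):Q] = 2. Both 2 and 3 divide [K:Q], and [K:Q] ≤ 3·2 = 6, so [K:Q] = 6. (Equivalently: Q(∛184) ⊂ R but ω ∉ R, so [K : Q(∛184)] = 2.)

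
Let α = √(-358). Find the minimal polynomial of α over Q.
m_α(x) = x^2 + 358

α satisfies α^2 + 358 = 0, so x^2 + 358 annihilates α. Since d = -358 is squarefree and ≠ 1, it is not a perfect square in Q, so x^2 + 358 has no rational root and is therefore irreducible over Q (a degree-2 polynomial over a field is irreducible iff it has no root). Hence m_α(x) = x^2 + 358.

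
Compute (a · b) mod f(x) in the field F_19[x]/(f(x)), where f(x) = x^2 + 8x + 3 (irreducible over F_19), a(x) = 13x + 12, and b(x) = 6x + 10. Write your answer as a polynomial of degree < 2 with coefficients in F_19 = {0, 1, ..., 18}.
a · b ≡ 15x (mod f(x))

Multiply in F_19[x]: a(x)·b(x) = (13x + 12)·(6x + 10) = 2x^2 + 12x + 6. This has degree ≥ 2, so divide by f(x) over F_19: 2x^2 + 12x + 6 = (2)·(x^2 + 8x + 3) + (15x). Hence a·b ≡ 15x (mod f). (F_19[x]/(f) is a field with 19^2 = 361 elements since f is irreducible of degree 2.)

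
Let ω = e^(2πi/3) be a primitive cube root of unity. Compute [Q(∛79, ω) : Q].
[Q(∛79, ω) : Q] = 6

[Q(∛79):Q] = 3 (min poly x^3 - 79, irreducible since 79 is not a perfect cube). [Q(ω):Q] = 2 (min poly x^2 + x + 1). Since Q(∛79) ⊂ R and ω ∉ R, we have ω ∉ Q(∛79), so x^2 + x + 1 remains irreducible over Q(∛79) and [Q(∛79, ω) : Q(∛79)] = 2. By the tower law, [Q(∛79, ω) : Q] = 3 · 2 = 6. (In fact Q(∛79, ω) is the splitting field of x^3 - 79 over Q.)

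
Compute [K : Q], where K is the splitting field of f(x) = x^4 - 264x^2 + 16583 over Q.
[K : Q] = 4

Solving the quadratic in x^2: x^2 = (264 ± √(264^2 - 4·16583))/2 = (264 ± √3364)/2 = (264 ± 58)/2, giving x^2 = 103 or x^2 = 161. So f(x) = (x^2 - 103)(x^2 - 161) and the roots of f are ±√103, ±√161. Hence the splitting field is K = Q(√103, √161). Since 103 and 161 are distinct squarefree integers > 1, their product 16583 is not a perfect square, so √161 ∉ Q(√103). By the tower law [K:Q] = [Q(√103,√161):Q(√103)] · [Q(√103):Q] = 2 · 2 = 4.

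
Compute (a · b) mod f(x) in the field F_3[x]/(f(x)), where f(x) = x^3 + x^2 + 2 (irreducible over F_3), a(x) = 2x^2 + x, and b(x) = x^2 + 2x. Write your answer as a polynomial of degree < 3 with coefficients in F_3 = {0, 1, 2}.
a · b ≡ 2x^2 + 2x (mod f(x))

Multiply in F_3[x]: a(x)·b(x) = (2x^2 + x)·(x^2 + 2x) = 2x^4 + 2x^3 + 2x^2. This has degree ≥ 3, so divide by f(x) over F_3: 2x^4 + 2x^3 + 2x^2 = (2x)·(x^3 + x^2 + 2) + (2x^2 + 2x). Hence a·b ≡ 2x^2 + 2x (mod f). (F_3[x]/(f) is a field with 3^3 = 27 elements since f is irreducible of degree 3.)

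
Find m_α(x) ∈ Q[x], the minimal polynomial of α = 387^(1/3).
m_α(x) = x^3 - 387

α satisfies α^3 = 387, so x^3 - 387 annihilates α. By the rational root test, a rational root p/q (in lowest terms) of x^3 - 387 would satisfy p^3 = 387 q^3, forcing q = 1 and p^3 = 387; but 387 is not a perfect cube, contradiction. A monic cubic over Q with no rational root is irreducible (any nontrivial factorization would include a linear factor). Hence x^3 - 387 is the minimal polynomial of α, and in particular [Q(α):Q] = 3.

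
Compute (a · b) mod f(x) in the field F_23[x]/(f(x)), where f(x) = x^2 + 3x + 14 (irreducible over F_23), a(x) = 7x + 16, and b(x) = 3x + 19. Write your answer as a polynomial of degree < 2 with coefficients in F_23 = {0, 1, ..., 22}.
a · b ≡ 3x + 10 (mod f(x))

Multiply in F_23[x]: a(x)·b(x) = (7x + 16)·(3x + 19) = 21x^2 + 20x + 5. This has degree ≥ 2, so divide by f(x) over F_23: 21x^2 + 20x + 5 = (21)·(x^2 + 3x + 14) + (3x + 10). Hence a·b ≡ 3x + 10 (mod f). (F_23[x]/(f) is a field with 23^2 = 529 elements since f is irreducible of degree 2.)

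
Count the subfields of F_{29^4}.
F_{29^4} has 3 subfields

The subfields of F_{p^n} are exactly the fields F_{p^d} for d | n (each is the fixed field of the unique index-d subgroup of Gal(F_{p^n}/F_p) ≅ Z/nZ). The divisors of n = 4 are {1, 2, 4}, giving 3 subfields: F_{29^1}, F_{29^2}, F_{29^4}.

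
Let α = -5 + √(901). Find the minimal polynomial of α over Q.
m_α(x) = x^2 + 10x - 876

From α + 5 = √(901), squaring gives (α + 5)^2 = 901, i.e. α^2 + 10α + 25 = 901, so α^2 + 10α - 876 = 0. The discriminant of x^2 + 10x - 876 is (10)^2 - 4·(-876) = 100 + 3504 = 3604, and 4·(901) is not a perfect square in Q since 901 is squarefree and ≠ 1. Hence x^2 + 10x - 876 is irreducible over Q and is the minimal polynomial of α.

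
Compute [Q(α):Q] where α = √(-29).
[Q(α):Q] = 2

[Q(α):Q] equals the degree of the minimal polynomial of α. Here α^2 = -29 and x^2 + 29 is irreducible (d = -29 is squarefree, ≠ 1, hence not a square), so deg(m_α) = 2. Thus [Q(α):Q] = 2.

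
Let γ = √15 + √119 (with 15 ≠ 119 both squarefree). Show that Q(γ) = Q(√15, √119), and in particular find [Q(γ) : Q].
[Q(γ) : Q] = 4 (equivalently, Q(γ) = Q(√15, √119))

Obviously Q(γ) ⊆ Q(√15, √119), and [Q(√15, √119):Q] = 4 (since 15, 119 are distinct squarefree integers > 1 with 1785 not a perfect square). To show equality we compute the minimal polynomial of γ. From γ = √15 + √119: γ^2 = 15 + 2√(1785) + 119 = 134 + 2√(1785), so γ^2 - 134 = 2√(1785); squaring, (γ^2 - 134)^2 = 4·1785, i.e. γ^4 - 268γ^2 + 17956 - 7140 = 0, i.e. γ^4 - 268γ^2 + 10816 = 0. So γ is a root of x^4 - 268x^2 + 10816. This polynomial is irreducible over Q: it has no rational root (each ±√15 ± √119 is irrational), and any factorization into two quadratics over Q would force √(1785) ∈ Q (pairing opposite roots) or √15, √119 ∈ Q (other pairings), all impossible. Hence [Q(γ):Q] = 4 = [Q(√15, √119):Q], so Q(γ) = Q(√15, √119).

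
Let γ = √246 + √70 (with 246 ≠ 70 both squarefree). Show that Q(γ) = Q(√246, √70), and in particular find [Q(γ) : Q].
[Q(γ) : Q] = 4 (equivalently, Q(γ) = Q(√246, √70))

Obviously Q(γ) ⊆ Q(√246, √70), and [Q(√246, √70):Q] = 4 (since 246, 70 are distinct squarefree integers > 1 with 17220 not a perfect square). To show equality we compute the minimal polynomial of γ. From γ = √246 + √70: γ^2 = 246 + 2√(17220) + 70 = 316 + 2√(17220), so γ^2 - 316 = 2√(17220); squaring, (γ^2 - 316)^2 = 4·17220, i.e. γ^4 - 632γ^2 + 99856 - 68880 = 0, i.e. γ^4 - 632γ^2 + 30976 = 0. So γ is a root of x^4 - 632x^2 + 30976. This polynomial is irreducible over Q: it has no rational root (each ±√246 ± √70 is irrational), and any factorization into two quadratics over Q would force √(17220) ∈ Q (pairing opposite roots) or √246, √70 ∈ Q (other pairings), all impossible. Hence [Q(γ):Q] = 4 = [Q(√246, √70):Q], so Q(γ) = Q(√246, √70).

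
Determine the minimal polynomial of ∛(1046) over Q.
m_α(x) = x^3 - 1046

α satisfies α^3 = 1046, so x^3 - 1046 annihilates α. By the rational root test, a rational root p/q (in lowest terms) of x^3 - 1046 would satisfy p^3 = 1046 q^3, forcing q = 1 and p^3 = 1046; but 1046 is not a perfect cube, contradiction. A monic cubic over Q with no rational root is irreducible (any nontrivial factorization would include a linear factor). Hence x^3 - 1046 is the minimal polynomial of α, and in particular [Q(α):Q] = 3.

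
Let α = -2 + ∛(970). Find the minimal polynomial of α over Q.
m_α(x) = x^3 + 6x^2 + 12x - 962

Set β = α + 2 = ∛(970), so β^3 = 970. Then (α + 2)^3 - 970 = 0, i.e. α is a root of g(x) = (x + 2)^3 - 970 = x^3 + 6x^2 + 12x - 962. Since g(x) = h(x + 2) where h(x) = x^3 - 970, and h is irreducible over Q (because 970 is not a perfect cube, so h has no rational root, and a monic cubic with no rational root is irreducible), g is also irreducible (irreducibility is preserved under the substitution x → x + 2). Hence m_α(x) = x^3 + 6x^2 + 12x - 962.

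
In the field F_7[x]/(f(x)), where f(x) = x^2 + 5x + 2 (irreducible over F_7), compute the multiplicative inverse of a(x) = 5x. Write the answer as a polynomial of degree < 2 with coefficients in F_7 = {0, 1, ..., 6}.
a(x)^(-1) ≡ 2x + 3 (mod f(x))

Since f is irreducible over F_7, F_7[x]/(f) is a field and a(x) ≠ 0 has an inverse. Apply the extended Euclidean algorithm to f(x) and a(x) in F_7[x]: f(x) = (3x + 1)·a(x) + (2). The last nonzero remainder is the constant 2 = gcd(f, a) in F_7. Back-substituting through the division chain expresses 2 = s(x)·a(x) + t(x)·f(x) with s(x) ≡ 4x + 6 (mod f), so (4x + 6)·a(x) ≡ 2 (mod f). Multiplying by 2^(-1) ≡ 4 in F_7 gives a(x)^(-1) ≡ 4·(4x + 6) ≡ 2x + 3 (mod f). Check: (5x)·(2x + 3) = 3x^2 + x ≡ 1 (mod x^2 + 5x + 2).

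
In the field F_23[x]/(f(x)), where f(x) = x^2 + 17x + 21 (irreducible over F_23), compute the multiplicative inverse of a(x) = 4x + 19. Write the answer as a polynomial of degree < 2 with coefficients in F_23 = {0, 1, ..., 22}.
a(x)^(-1) ≡ 14x + 22 (mod f(x))

Since f is irreducible over F_23, F_23[x]/(f) is a field and a(x) ≠ 0 has an inverse. Apply the extended Euclidean algorithm to f(x) and a(x) in F_23[x]: f(x) = (6x + 16)·a(x) + (16). The last nonzero remainder is the constant 16 = gcd(f, a) in F_23. Back-substituting through the division chain expresses 16 = s(x)·a(x) + t(x)·f(x) with s(x) ≡ 17x + 7 (mod f), so (17x + 7)·a(x) ≡ 16 (mod f). Multiplying by 16^(-1) ≡ 13 in F_23 gives a(x)^(-1) ≡ 13·(17x + 7) ≡ 14x + 22 (mod f). Check: (4x + 19)·(14x + 22) = 10x^2 + 9x + 4 ≡ 1 (mod x^2 + 17x + 21).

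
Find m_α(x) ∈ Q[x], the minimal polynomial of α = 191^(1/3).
m_α(x) = x^3 - 191

α satisfies α^3 = 191, so x^3 - 191 annihilates α. By the rational root test, a rational root p/q (in lowest terms) of x^3 - 191 would satisfy p^3 = 191 q^3, forcing q = 1 and p^3 = 191; but 191 is not a perfect cube, contradiction. A monic cubic over Q with no rational root is irreducible (any nontrivial factorization would include a linear factor). Hence x^3 - 191 is the minimal polynomial of α, and in particular [Q(α):Q] = 3.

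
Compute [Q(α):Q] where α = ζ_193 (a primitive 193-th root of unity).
[Q(α):Q] = 192

The minimal polynomial of ζ_193 over Q is the 193-th cyclotomic polynomial Φ_193(x), which is irreducible over Q and has degree φ(193) = 192. Hence [Q(α):Q] = φ(193) = 192.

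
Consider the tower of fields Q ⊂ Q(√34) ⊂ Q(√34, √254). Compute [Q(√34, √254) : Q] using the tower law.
[Q(√34, √254) : Q] = 4

[Q(√34):Q] = 2 (min poly x^2 - 34, irreducible since 34 is squarefree > 1). For the top step, suppose √254 ∈ Q(√34), say √254 = c + d√34 with c, d ∈ Q. Squaring: 254 = c^2 + 34d^2 + 2cd√34. Since √34 ∉ Q this forces 2cd = 0. If d = 0 then √254 = c ∈ Q, contradicting 254 squarefree > 1. If c = 0 then 254 = 34d^2, so 34·254 = (34d)^2 is a perfect square in Q — but 34·254 = 8636 is not a perfect square (since 34 and 254 are distinct squarefree integers). Contradiction. Hence √254 ∉ Q(√34), so x^2 - 254 stays irreducible over Q(√34) and [Q(√34, √254) : Q(√34)] = 2. By the tower law, [Q(√34, √254) : Q] = 2 · 2 = 4.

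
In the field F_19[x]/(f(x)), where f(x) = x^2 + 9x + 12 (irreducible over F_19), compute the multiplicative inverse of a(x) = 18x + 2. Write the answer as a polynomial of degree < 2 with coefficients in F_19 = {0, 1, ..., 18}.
a(x)^(-1) ≡ 14x + 2 (mod f(x))

Since f is irreducible over F_19, F_19[x]/(f) is a field and a(x) ≠ 0 has an inverse. Apply the extended Euclidean algorithm to f(x) and a(x) in F_19[x]: f(x) = (18x + 8)·a(x) + (15). The last nonzero remainder is the constant 15 = gcd(f, a) in F_19. Back-substituting through the division chain expresses 15 = s(x)·a(x) + t(x)·f(x) with s(x) ≡ x + 11 (mod f), so (x + 11)·a(x) ≡ 15 (mod f). Multiplying by 15^(-1) ≡ 14 in F_19 gives a(x)^(-1) ≡ 14·(x + 11) ≡ 14x + 2 (mod f). Check: (18x + 2)·(14x + 2) = 5x^2 + 7x + 4 ≡ 1 (mod x^2 + 9x + 12).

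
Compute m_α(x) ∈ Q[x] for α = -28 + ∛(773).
m_α(x) = x^3 + 84x^2 + 2352x + 21179

Set β = α + 28 = ∛(773), so β^3 = 773. Then (α + 28)^3 - 773 = 0, i.e. α is a root of g(x) = (x + 28)^3 - 773 = x^3 + 84x^2 + 2352x + 21179. Since g(x) = h(x + 28) where h(x) = x^3 - 773, and h is irreducible over Q (because 773 is not a perfect cube, so h has no rational root, and a monic cubic with no rational root is irreducible), g is also irreducible (irreducibility is preserved under the substitution x → x + 28). Hence m_α(x) = x^3 + 84x^2 + 2352x + 21179.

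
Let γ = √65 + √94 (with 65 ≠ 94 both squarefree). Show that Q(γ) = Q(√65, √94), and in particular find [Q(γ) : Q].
[Q(γ) : Q] = 4 (equivalently, Q(γ) = Q(√65, √94))

Obviously Q(γ) ⊆ Q(√65, √94), and [Q(√65, √94):Q] = 4 (since 65, 94 are distinct squarefree integers > 1 with 6110 not a perfect square). To show equality we compute the minimal polynomial of γ. From γ = √65 + √94: γ^2 = 65 + 2√(6110) + 94 = 159 + 2√(6110), so γ^2 - 159 = 2√(6110); squaring, (γ^2 - 159)^2 = 4·6110, i.e. γ^4 - 318γ^2 + 25281 - 24440 = 0, i.e. γ^4 - 318γ^2 + 841 = 0. So γ is a root of x^4 - 318x^2 + 841. This polynomial is irreducible over Q: it has no rational root (each ±√65 ± √94 is irrational), and any factorization into two quadratics over Q would force √(6110) ∈ Q (pairing opposite roots) or √65, √94 ∈ Q (other pairings), all impossible. Hence [Q(γ):Q] = 4 = [Q(√65, √94):Q], so Q(γ) = Q(√65, √94).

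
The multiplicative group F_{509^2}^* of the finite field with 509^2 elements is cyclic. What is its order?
|F_{509^2}^*| = 259080

F_{509^2} has 509^2 = 259081 elements; its multiplicative group consists of all nonzero elements, so |F_{509^2}^*| = 259081 - 1 = 259080. (It is cyclic since any finite subgroup of the multiplicative group of a field is cyclic.)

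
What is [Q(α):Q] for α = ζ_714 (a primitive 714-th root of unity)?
[Q(α):Q] = 192

The minimal polynomial of ζ_714 over Q is the 714-th cyclotomic polynomial Φ_714(x), which is irreducible over Q and has degree φ(714) = 192. Hence [Q(α):Q] = φ(714) = 192.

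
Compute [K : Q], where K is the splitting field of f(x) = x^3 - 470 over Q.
[K : Q] = 6

The roots of x^3 - 470 are ∛470, ω∛470, ω^2∛470 where ω = e^(2πi/3) is a primitive cube root of unity, so K = Q(∛470, ω). Now [Q(∛470):Q] = 3 (since 470 is not a perfect cube, x^3 - 470 is irreducible) and [Q(ω):Q] = 2. Both 2 and 3 divide [K:Q], and [K:Q] ≤ 3·2 = 6, so [K:Q] = 6. (Equivalently: Q(∛470) ⊂ R but ω ∉ R, so [K : Q(∛470)] = 2.)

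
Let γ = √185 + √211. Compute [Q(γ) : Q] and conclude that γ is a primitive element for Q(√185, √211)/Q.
[Q(γ) : Q] = 4 (equivalently, Q(γ) = Q(√185, √211))

Obviously Q(γ) ⊆ Q(√185, √211), and [Q(√185, √211):Q] = 4 (since 185, 211 are distinct squarefree integers > 1 with 39035 not a perfect square). To show equality we compute the minimal polynomial of γ. From γ = √185 + √211: γ^2 = 185 + 2√(39035) + 211 = 396 + 2√(39035), so γ^2 - 396 = 2√(39035); squaring, (γ^2 - 396)^2 = 4·39035, i.e. γ^4 - 792γ^2 + 156816 - 156140 = 0, i.e. γ^4 - 792γ^2 + 676 = 0. So γ is a root of x^4 - 792x^2 + 676. This polynomial is irreducible over Q: it has no rational root (each ±√185 ± √211 is irrational), and any factorization into two quadratics over Q would force √(39035) ∈ Q (pairing opposite roots) or √185, √211 ∈ Q (other pairings), all impossible. Hence [Q(γ):Q] = 4 = [Q(√185, √211):Q], so Q(γ) = Q(√185, √211).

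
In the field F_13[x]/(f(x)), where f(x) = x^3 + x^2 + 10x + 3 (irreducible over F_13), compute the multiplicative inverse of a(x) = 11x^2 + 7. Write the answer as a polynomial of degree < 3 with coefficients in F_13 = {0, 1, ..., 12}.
a(x)^(-1) ≡ 4x^2 + 4x + 2 (mod f(x))

Since f is irreducible over F_13, F_13[x]/(f) is a field and a(x) ≠ 0 has an inverse. Apply the extended Euclidean algorithm to f(x) and a(x) in F_13[x]: f(x) = (6x + 6)·a(x) + (7x);  a(x) = (9x)·(7x) + (7). The last nonzero remainder is the constant 7 = gcd(f, a) in F_13. Back-substituting through the division chain expresses 7 = s(x)·a(x) + t(x)·f(x) with s(x) ≡ 2x^2 + 2x + 1 (mod f), so (2x^2 + 2x + 1)·a(x) ≡ 7 (mod f). Multiplying by 7^(-1) ≡ 2 in F_13 gives a(x)^(-1) ≡ 2·(2x^2 + 2x + 1) ≡ 4x^2 + 4x + 2 (mod f). Check: (11x^2 + 7)·(4x^2 + 4x + 2) = 5x^4 + 5x^3 + 11x^2 + 2x + 1 ≡ 1 (mod x^3 + x^2 + 10x + 3).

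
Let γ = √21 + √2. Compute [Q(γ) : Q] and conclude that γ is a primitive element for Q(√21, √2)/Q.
[Q(γ) : Q] = 4 (equivalently, Q(γ) = Q(√21, √2))

Obviously Q(γ) ⊆ Q(√21, √2), and [Q(√21, √2):Q] = 4 (since 21, 2 are distinct squarefree integers > 1 with 42 not a perfect square). To show equality we compute the minimal polynomial of γ. From γ = √21 + √2: γ^2 = 21 + 2√(42) + 2 = 23 + 2√(42), so γ^2 - 23 = 2√(42); squaring, (γ^2 - 23)^2 = 4·42, i.e. γ^4 - 46γ^2 + 529 - 168 = 0, i.e. γ^4 - 46γ^2 + 361 = 0. So γ is a root of x^4 - 46x^2 + 361. This polynomial is irreducible over Q: it has no rational root (each ±√21 ± √2 is irrational), and any factorization into two quadratics over Q would force √(42) ∈ Q (pairing opposite roots) or √21, √2 ∈ Q (other pairings), all impossible. Hence [Q(γ):Q] = 4 = [Q(√21, √2):Q], so Q(γ) = Q(√21, √2).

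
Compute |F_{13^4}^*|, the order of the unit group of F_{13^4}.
|F_{13^4}^*| = 28560

F_{13^4} has 13^4 = 28561 elements; its multiplicative group consists of all nonzero elements, so |F_{13^4}^*| = 28561 - 1 = 28560. (It is cyclic since any finite subgroup of the multiplicative group of a field is cyclic.)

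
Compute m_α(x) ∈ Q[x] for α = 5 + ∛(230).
m_α(x) = x^3 - 15x^2 + 75x - 355

Set β = α - 5 = ∛(230), so β^3 = 230. Then (α - 5)^3 - 230 = 0, i.e. α is a root of g(x) = (x - 5)^3 - 230 = x^3 - 15x^2 + 75x - 355. Since g(x) = h(x - 5) where h(x) = x^3 - 230, and h is irreducible over Q (because 230 is not a perfect cube, so h has no rational root, and a monic cubic with no rational root is irreducible), g is also irreducible (irreducibility is preserved under the substitution x → x - 5). Hence m_α(x) = x^3 - 15x^2 + 75x - 355.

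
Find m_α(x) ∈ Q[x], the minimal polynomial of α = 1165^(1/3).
m_α(x) = x^3 - 1165

α satisfies α^3 = 1165, so x^3 - 1165 annihilates α. By the rational root test, a rational root p/q (in lowest terms) of x^3 - 1165 would satisfy p^3 = 1165 q^3, forcing q = 1 and p^3 = 1165; but 1165 is not a perfect cube, contradiction. A monic cubic over Q with no rational root is irreducible (any nontrivial factorization would include a linear factor). Hence x^3 - 1165 is the minimal polynomial of α, and in particular [Q(α):Q] = 3.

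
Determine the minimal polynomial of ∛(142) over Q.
m_α(x) = x^3 - 142

α satisfies α^3 = 142, so x^3 - 142 annihilates α. By the rational root test, a rational root p/q (in lowest terms) of x^3 - 142 would satisfy p^3 = 142 q^3, forcing q = 1 and p^3 = 142; but 142 is not a perfect cube, contradiction. A monic cubic over Q with no rational root is irreducible (any nontrivial factorization would include a linear factor). Hence x^3 - 142 is the minimal polynomial of α, and in particular [Q(α):Q] = 3.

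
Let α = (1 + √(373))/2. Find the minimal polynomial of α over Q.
m_α(x) = x^2 - x - 93

From 2α - 1 = √(373), squaring gives (2α - 1)^2 = 373, i.e. 4α^2 - 4α + 1 = 373, so α^2 - α + (1 - 373)/4 = 0. Since 373 ≡ 1 (mod 4), (1 - 373)/4 = -93 ∈ Z. The polynomial x^2 - x - 93 has discriminant 1 - 4·(-93) = 373, which is not a perfect square in Q (d = 373 is squarefree and ≠ 1), so x^2 - x - 93 is irreducible over Q. It is the minimal polynomial of α.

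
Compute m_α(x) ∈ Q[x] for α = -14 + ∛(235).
m_α(x) = x^3 + 42x^2 + 588x + 2509

Set β = α + 14 = ∛(235), so β^3 = 235. Then (α + 14)^3 - 235 = 0, i.e. α is a root of g(x) = (x + 14)^3 - 235 = x^3 + 42x^2 + 588x + 2509. Since g(x) = h(x + 14) where h(x) = x^3 - 235, and h is irreducible over Q (because 235 is not a perfect cube, so h has no rational root, and a monic cubic with no rational root is irreducible), g is also irreducible (irreducibility is preserved under the substitution x → x + 14). Hence m_α(x) = x^3 + 42x^2 + 588x + 2509.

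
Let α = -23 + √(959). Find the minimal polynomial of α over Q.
m_α(x) = x^2 + 46x - 430

From α + 23 = √(959), squaring gives (α + 23)^2 = 959, i.e. α^2 + 46α + 529 = 959, so α^2 + 46α - 430 = 0. The discriminant of x^2 + 46x - 430 is (46)^2 - 4·(-430) = 2116 + 1720 = 3836, and 4·(959) is not a perfect square in Q since 959 is squarefree and ≠ 1. Hence x^2 + 46x - 430 is irreducible over Q and is the minimal polynomial of α.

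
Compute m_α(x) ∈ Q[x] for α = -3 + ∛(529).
m_α(x) = x^3 + 9x^2 + 27x - 502

Set β = α + 3 = ∛(529), so β^3 = 529. Then (α + 3)^3 - 529 = 0, i.e. α is a root of g(x) = (x + 3)^3 - 529 = x^3 + 9x^2 + 27x - 502. Since g(x) = h(x + 3) where h(x) = x^3 - 529, and h is irreducible over Q (because 529 is not a perfect cube, so h has no rational root, and a monic cubic with no rational root is irreducible), g is also irreducible (irreducibility is preserved under the substitution x → x + 3). Hence m_α(x) = x^3 + 9x^2 + 27x - 502.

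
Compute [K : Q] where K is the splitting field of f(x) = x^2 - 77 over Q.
[K : Q] = 2

f(x) = x^2 - 77 factors as (x - √77)(x + √77). The splitting field is K = Q(√77). Since 77 is squarefree and > 1, it is not a perfect square, so x^2 - 77 is irreducible over Q and [Q(√77) : Q] = 2. Hence [K : Q] = 2.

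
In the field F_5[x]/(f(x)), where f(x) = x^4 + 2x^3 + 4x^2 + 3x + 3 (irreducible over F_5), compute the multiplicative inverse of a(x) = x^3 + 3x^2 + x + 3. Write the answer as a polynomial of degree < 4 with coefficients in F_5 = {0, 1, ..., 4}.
a(x)^(-1) ≡ x^3 + x + 3 (mod f(x))

Since f is irreducible over F_5, F_5[x]/(f) is a field and a(x) ≠ 0 has an inverse. Apply the extended Euclidean algorithm to f(x) and a(x) in F_5[x]: f(x) = (x + 4)·a(x) + (x^2 + x + 1);  a(x) = (x + 2)·(x^2 + x + 1) + (3x + 1);  (x^2 + x + 1) = (2x + 3)·(3x + 1) + (3). The last nonzero remainder is the constant 3 = gcd(f, a) in F_5. Back-substituting through the division chain expresses 3 = s(x)·a(x) + t(x)·f(x) with s(x) ≡ 3x^3 + 3x + 4 (mod f), so (3x^3 + 3x + 4)·a(x) ≡ 3 (mod f). Multiplying by 3^(-1) ≡ 2 in F_5 gives a(x)^(-1) ≡ 2·(3x^3 + 3x + 4) ≡ x^3 + x + 3 (mod f). Check: (x^3 + 3x^2 + x + 3)·(x^3 + x + 3) = x^6 + 3x^5 + 2x^4 + 4x^3 + x + 4 ≡ 1 (mod x^4 + 2x^3 + 4x^2 + 3x + 3).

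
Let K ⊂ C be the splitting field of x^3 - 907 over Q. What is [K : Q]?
[K : Q] = 6

The roots of x^3 - 907 are ∛907, ω∛907, ω^2∛907 where ω = e^(2πi/3) is a primitive cube root of unity, so K = Q(∛907, ω). Now [Q(∛907):Q] = 3 (since 907 is not a perfect cube, x^3 - 907 is irreducible) and [Q(ω):Q] = 2. Both 2 and 3 divide [K:Q], and [K:Q] ≤ 3·2 = 6, so [K:Q] = 6. (Equivalently: Q(∛907) ⊂ R but ω ∉ R, so [K : Q(∛907)] = 2.)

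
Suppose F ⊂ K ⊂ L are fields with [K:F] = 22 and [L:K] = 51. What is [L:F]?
[L:F] = 1122

The tower law says that for any tower of field extensions F ⊂ K ⊂ L with finite degrees, [L:F] = [L:K] · [K:F]. Here this gives [L:F] = 51 · 22 = 1122.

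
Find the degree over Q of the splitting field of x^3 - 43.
[K : Q] = 6

The roots of x^3 - 43 are ∛43, ω∛43, ω^2∛43 where ω = e^(2πi/3) is a primitive cube root of unity, so K = Q(∛43, ω). Now [Q(∛43):Q] = 3 (since 43 is not a perfect cube, x^3 - 43 is irreducible) and [Q(ω):Q] = 2. Both 2 and 3 divide [K:Q], and [K:Q] ≤ 3·2 = 6, so [K:Q] = 6. (Equivalently: Q(∛43) ⊂ R but ω ∉ R, so [K : Q(∛43)] = 2.)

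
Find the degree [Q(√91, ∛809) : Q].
[Q(√91, ∛809) : Q] = 6

Let L = Q(√91, ∛809). Since Q(√91) ⊂ L and [Q(√91):Q] = 2, the tower law gives 2 | [L:Q]. Likewise Q(∛809) ⊂ L with [Q(∛809):Q] = 3 (because 809 is not a perfect cube), so 3 | [L:Q]. As gcd(2,3) = 1, [L:Q] is divisible by 6. Conversely L is generated over Q by √91 and ∛809, so [L:Q] ≤ 2·3 = 6. Therefore [Q(√91, ∛809) : Q] = 6.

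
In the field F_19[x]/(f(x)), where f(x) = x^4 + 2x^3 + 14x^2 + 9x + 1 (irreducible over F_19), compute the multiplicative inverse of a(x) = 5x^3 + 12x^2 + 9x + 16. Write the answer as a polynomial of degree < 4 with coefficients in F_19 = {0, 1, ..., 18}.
a(x)^(-1) ≡ 18x^3 + 9x^2 + 10x + 6 (mod f(x))

Since f is irreducible over F_19, F_19[x]/(f) is a field and a(x) ≠ 0 has an inverse. Apply the extended Euclidean algorithm to f(x) and a(x) in F_19[x]: f(x) = (4x + 6)·a(x) + (x^2 + 5x);  a(x) = (5x + 6)·(x^2 + 5x) + (17x + 16);  (x^2 + 5x) = (9x + 3)·(17x + 16) + (9). The last nonzero remainder is the constant 9 = gcd(f, a) in F_19. Back-substituting through the division chain expresses 9 = s(x)·a(x) + t(x)·f(x) with s(x) ≡ 10x^3 + 5x^2 + 14x + 16 (mod f), so (10x^3 + 5x^2 + 14x + 16)·a(x) ≡ 9 (mod f). Multiplying by 9^(-1) ≡ 17 in F_19 gives a(x)^(-1) ≡ 17·(10x^3 + 5x^2 + 14x + 16) ≡ 18x^3 + 9x^2 + 10x + 6 (mod f). Check: (5x^3 + 12x^2 + 9x + 16)·(18x^3 + 9x^2 + 10x + 6) = 14x^6 + 14x^5 + 16x^4 + 6x^3 + 2x^2 + 5x + 1 ≡ 1 (mod x^4 + 2x^3 + 14x^2 + 9x + 1).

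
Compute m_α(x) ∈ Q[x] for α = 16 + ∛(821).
m_α(x) = x^3 - 48x^2 + 768x - 4917

Set β = α - 16 = ∛(821), so β^3 = 821. Then (α - 16)^3 - 821 = 0, i.e. α is a root of g(x) = (x - 16)^3 - 821 = x^3 - 48x^2 + 768x - 4917. Since g(x) = h(x - 16) where h(x) = x^3 - 821, and h is irreducible over Q (because 821 is not a perfect cube, so h has no rational root, and a monic cubic with no rational root is irreducible), g is also irreducible (irreducibility is preserved under the substitution x → x - 16). Hence m_α(x) = x^3 - 48x^2 + 768x - 4917.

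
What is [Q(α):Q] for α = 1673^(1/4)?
[Q(α):Q] = 4

α is a root of x^4 - 1673. By Eisenstein's criterion at the prime p = 7 (which divides the constant term 1673 but p^2 = 49 does not, since 1673 is squarefree), x^4 - 1673 is irreducible over Q. Hence [Q(α):Q] = 4.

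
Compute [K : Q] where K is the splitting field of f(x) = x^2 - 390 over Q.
[K : Q] = 2

f(x) = x^2 - 390 factors as (x - √390)(x + √390). The splitting field is K = Q(√390). Since 390 is squarefree and > 1, it is not a perfect square, so x^2 - 390 is irreducible over Q and [Q(√390) : Q] = 2. Hence [K : Q] = 2.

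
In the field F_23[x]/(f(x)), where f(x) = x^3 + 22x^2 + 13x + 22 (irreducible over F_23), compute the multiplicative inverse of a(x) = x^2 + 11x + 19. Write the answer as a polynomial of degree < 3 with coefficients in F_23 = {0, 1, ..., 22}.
a(x)^(-1) ≡ 19x^2 + 5x + 12 (mod f(x))

Since f is irreducible over F_23, F_23[x]/(f) is a field and a(x) ≠ 0 has an inverse. Apply the extended Euclidean algorithm to f(x) and a(x) in F_23[x]: f(x) = (x + 11)·a(x) + (11x + 20);  a(x) = (21x + 13)·(11x + 20) + (12). The last nonzero remainder is the constant 12 = gcd(f, a) in F_23. Back-substituting through the division chain expresses 12 = s(x)·a(x) + t(x)·f(x) with s(x) ≡ 21x^2 + 14x + 6 (mod f), so (21x^2 + 14x + 6)·a(x) ≡ 12 (mod f). Multiplying by 12^(-1) ≡ 2 in F_23 gives a(x)^(-1) ≡ 2·(21x^2 + 14x + 6) ≡ 19x^2 + 5x + 12 (mod f). Check: (x^2 + 11x + 19)·(19x^2 + 5x + 12) = 19x^4 + 7x^3 + 14x^2 + 20x + 21 ≡ 1 (mod x^3 + 22x^2 + 13x + 22).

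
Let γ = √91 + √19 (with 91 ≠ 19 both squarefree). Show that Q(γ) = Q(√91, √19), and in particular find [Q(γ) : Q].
[Q(γ) : Q] = 4 (equivalently, Q(γ) = Q(√91, √19))

Obviously Q(γ) ⊆ Q(√91, √19), and [Q(√91, √19):Q] = 4 (since 91, 19 are distinct squarefree integers > 1 with 1729 not a perfect square). To show equality we compute the minimal polynomial of γ. From γ = √91 + √19: γ^2 = 91 + 2√(1729) + 19 = 110 + 2√(1729), so γ^2 - 110 = 2√(1729); squaring, (γ^2 - 110)^2 = 4·1729, i.e. γ^4 - 220γ^2 + 12100 - 6916 = 0, i.e. γ^4 - 220γ^2 + 5184 = 0. So γ is a root of x^4 - 220x^2 + 5184. This polynomial is irreducible over Q: it has no rational root (each ±√91 ± √19 is irrational), and any factorization into two quadratics over Q would force √(1729) ∈ Q (pairing opposite roots) or √91, √19 ∈ Q (other pairings), all impossible. Hence [Q(γ):Q] = 4 = [Q(√91, √19):Q], so Q(γ) = Q(√91, √19).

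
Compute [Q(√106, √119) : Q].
[Q(√106, √119) : Q] = 4

[Q(√106):Q] = 2 (min poly x^2 - 106, irreducible since 106 is squarefree > 1). For the top step, suppose √119 ∈ Q(√106), say √119 = c + d√106 with c, d ∈ Q. Squaring: 119 = c^2 + 106d^2 + 2cd√106. Since √106 ∉ Q this forces 2cd = 0. If d = 0 then √119 = c ∈ Q, contradicting 119 squarefree > 1. If c = 0 then 119 = 106d^2, so 106·119 = (106d)^2 is a perfect square in Q — but 106·119 = 12614 is not a perfect square (since 106 and 119 are distinct squarefree integers). Contradiction. Hence √119 ∉ Q(√106), so x^2 - 119 stays irreducible over Q(√106) and [Q(√106, √119) : Q(√106)] = 2. By the tower law, [Q(√106, √119) : Q] = 2 · 2 = 4.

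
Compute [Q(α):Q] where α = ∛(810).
[Q(α):Q] = 3

The minimal polynomial of α is x^3 - 810, irreducible over Q since 810 is not a perfect cube (so x^3 - 810 has no rational root). Hence [Q(α):Q] = deg(m_α) = 3.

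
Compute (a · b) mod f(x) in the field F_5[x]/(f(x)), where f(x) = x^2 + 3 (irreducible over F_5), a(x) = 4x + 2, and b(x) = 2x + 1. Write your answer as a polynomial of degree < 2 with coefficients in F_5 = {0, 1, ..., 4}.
a · b ≡ 3x + 3 (mod f(x))

Multiply in F_5[x]: a(x)·b(x) = (4x + 2)·(2x + 1) = 3x^2 + 3x + 2. This has degree ≥ 2, so divide by f(x) over F_5: 3x^2 + 3x + 2 = (3)·(x^2 + 3) + (3x + 3). Hence a·b ≡ 3x + 3 (mod f). (F_5[x]/(f) is a field with 5^2 = 25 elements since f is irreducible of degree 2.)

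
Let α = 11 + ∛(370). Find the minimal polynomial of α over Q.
m_α(x) = x^3 - 33x^2 + 363x - 1701

Set β = α - 11 = ∛(370), so β^3 = 370. Then (α - 11)^3 - 370 = 0, i.e. α is a root of g(x) = (x - 11)^3 - 370 = x^3 - 33x^2 + 363x - 1701. Since g(x) = h(x - 11) where h(x) = x^3 - 370, and h is irreducible over Q (because 370 is not a perfect cube, so h has no rational root, and a monic cubic with no rational root is irreducible), g is also irreducible (irreducibility is preserved under the substitution x → x - 11). Hence m_α(x) = x^3 - 33x^2 + 363x - 1701.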